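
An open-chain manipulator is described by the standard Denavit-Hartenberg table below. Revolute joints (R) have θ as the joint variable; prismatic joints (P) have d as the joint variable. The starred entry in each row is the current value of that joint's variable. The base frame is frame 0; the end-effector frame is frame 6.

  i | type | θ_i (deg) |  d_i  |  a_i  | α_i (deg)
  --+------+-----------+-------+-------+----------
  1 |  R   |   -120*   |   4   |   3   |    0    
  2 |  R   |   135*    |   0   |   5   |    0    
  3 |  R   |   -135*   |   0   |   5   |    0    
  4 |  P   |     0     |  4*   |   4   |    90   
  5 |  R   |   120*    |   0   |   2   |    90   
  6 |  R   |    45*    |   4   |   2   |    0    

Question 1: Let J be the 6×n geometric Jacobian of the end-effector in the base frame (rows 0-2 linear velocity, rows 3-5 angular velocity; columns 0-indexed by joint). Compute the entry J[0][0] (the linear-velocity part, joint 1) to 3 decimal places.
axis z_0 = ẑ; lever o_n−o_0 = (-3.2736,-9.9127,12.9568)
cross product → J_v[:, 0] = (9.9127,-3.2736,0.0000)
J_ω[:, 0] = z_0
entry J[0][0] = 9.9127

9.913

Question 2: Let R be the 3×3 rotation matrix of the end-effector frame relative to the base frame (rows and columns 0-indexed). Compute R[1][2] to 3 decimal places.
-0.750

End-effector z-axis (col 2 of R) = (-0.4330,-0.7500,0.5000)
R[1][2] = -0.7500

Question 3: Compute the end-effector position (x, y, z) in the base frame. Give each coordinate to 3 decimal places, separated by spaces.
-3.274 -9.913 12.957

after link 1: o_1 = (-1.5000, -2.5981, 4.0000)
after link 2: o_2 = (3.3296, -1.3040, 4.0000)
after link 3: o_3 = (0.8296, -5.6341, 4.0000)
after link 4: o_4 = (-1.1704, -9.0982, 8.0000)
after link 5: o_5 = (-0.6704, -8.2322, 9.7321)
after link 6: o_6 = (-3.2736, -9.9127, 12.9568)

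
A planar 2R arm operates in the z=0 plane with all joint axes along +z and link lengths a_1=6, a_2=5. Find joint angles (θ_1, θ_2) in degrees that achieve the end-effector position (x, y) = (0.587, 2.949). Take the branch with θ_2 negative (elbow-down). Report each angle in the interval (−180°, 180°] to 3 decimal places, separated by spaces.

135.002 -149.995

cos θ_2 = (9.0412−6²−5²)/(2·6·5) = -0.8660; θ_2 = -149.9949° (elbow-down)
β = atan2(2.9490,0.5870) = 78.7424°; ψ = atan2(-2.5004,1.6701) = -56.2596°
θ_1 = β − ψ = 135.0020°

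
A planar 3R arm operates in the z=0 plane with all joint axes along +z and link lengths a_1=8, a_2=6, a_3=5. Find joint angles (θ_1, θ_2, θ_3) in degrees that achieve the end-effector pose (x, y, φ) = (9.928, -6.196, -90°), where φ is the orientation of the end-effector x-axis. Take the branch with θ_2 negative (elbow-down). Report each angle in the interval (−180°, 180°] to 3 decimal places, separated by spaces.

30.002 -90.003 -29.999

wrist centre = target − a_3·(cos φ, sin φ) = (9.9280, -1.1960)
cos θ_2 = (99.9956−8²−6²)/(2·8·6) = -0.0000; θ_2 = -90.0026° (elbow-down)
β = atan2(-1.1960,9.9280) = -6.8692°; ψ = atan2(-6.0000,7.9997) = -36.8708°
θ_1 = β − ψ = 30.0017°
θ_3 = φ − θ_1 − θ_2 = -29.9990° (wrapped to (-180°,180°])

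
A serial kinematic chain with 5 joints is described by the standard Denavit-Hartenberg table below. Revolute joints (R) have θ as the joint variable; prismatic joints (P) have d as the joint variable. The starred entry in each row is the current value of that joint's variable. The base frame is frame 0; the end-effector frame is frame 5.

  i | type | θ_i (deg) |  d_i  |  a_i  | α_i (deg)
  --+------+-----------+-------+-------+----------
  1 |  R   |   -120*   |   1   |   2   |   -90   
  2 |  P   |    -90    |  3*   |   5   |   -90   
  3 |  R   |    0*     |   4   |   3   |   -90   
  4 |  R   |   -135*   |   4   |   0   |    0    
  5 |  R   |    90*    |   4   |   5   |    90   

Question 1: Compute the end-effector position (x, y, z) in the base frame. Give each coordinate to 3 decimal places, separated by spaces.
-9.098 -5.758 12.536

after link 1: o_1 = (-1.0000, -1.7321, 1.0000)
after link 2: o_2 = (1.5981, -3.2321, 6.0000)
after link 3: o_3 = (-0.4019, -6.6962, 9.0000)
after link 4: o_4 = (-3.8660, -4.6962, 9.0000)
after link 5: o_5 = (-9.0979, -5.7580, 12.5355)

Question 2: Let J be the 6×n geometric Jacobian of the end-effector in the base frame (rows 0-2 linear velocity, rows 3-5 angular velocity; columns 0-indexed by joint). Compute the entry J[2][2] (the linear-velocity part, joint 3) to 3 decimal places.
axis z_2 = (-0.5000,-0.8660,-0.0000); lever o_n−o_2 = (-10.6960,-2.5260,6.5355)
cross product → J_v[:, 2] = (-5.6599,3.2678,-8.0000)
J_ω[:, 2] = z_2
entry J[2][2] = -8.0000

-8.000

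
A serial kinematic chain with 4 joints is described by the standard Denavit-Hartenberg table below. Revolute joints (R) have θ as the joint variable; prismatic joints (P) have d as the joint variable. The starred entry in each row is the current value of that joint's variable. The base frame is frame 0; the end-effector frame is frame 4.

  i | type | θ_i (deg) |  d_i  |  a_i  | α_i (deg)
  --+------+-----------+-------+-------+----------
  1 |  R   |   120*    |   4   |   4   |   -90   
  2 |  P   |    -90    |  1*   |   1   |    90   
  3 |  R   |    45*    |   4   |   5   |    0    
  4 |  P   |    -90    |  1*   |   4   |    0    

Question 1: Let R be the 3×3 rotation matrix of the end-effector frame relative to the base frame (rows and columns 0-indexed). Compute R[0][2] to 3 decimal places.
End-effector z-axis (col 2 of R) = (0.5000,-0.8660,0.0000)
R[0][2] = 0.5000

0.500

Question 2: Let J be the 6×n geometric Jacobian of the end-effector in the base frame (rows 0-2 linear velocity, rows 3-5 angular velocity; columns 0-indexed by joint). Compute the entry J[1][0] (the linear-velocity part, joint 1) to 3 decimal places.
-0.978

axis z_0 = ẑ; lever o_n−o_0 = (-0.9784,-1.7196,11.3640)
cross product → J_v[:, 0] = (1.7196,-0.9784,0.0000)
J_ω[:, 0] = z_0
entry J[1][0] = -0.9784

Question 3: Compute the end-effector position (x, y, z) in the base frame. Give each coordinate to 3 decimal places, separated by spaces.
after link 1: o_1 = (-2.0000, 3.4641, 4.0000)
after link 2: o_2 = (-2.8660, 2.9641, 5.0000)
after link 3: o_3 = (-3.9279, -2.2678, 8.5355)
after link 4: o_4 = (-0.9784, -1.7196, 11.3640)

-0.978 -1.720 11.364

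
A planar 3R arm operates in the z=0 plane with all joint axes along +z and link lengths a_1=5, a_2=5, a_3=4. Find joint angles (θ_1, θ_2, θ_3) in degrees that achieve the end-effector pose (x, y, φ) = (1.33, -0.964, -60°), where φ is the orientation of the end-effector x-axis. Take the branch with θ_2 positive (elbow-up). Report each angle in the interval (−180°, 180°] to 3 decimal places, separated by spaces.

30.003 149.998 119.999

wrist centre = target − a_3·(cos φ, sin φ) = (-0.6700, 2.5001)
cos θ_2 = (6.6994−5²−5²)/(2·5·5) = -0.8660; θ_2 = 149.9984° (elbow-up)
β = atan2(2.5001,-0.6700) = 105.0021°; ψ = atan2(2.5001,0.6699) = 74.9992°
θ_1 = β − ψ = 30.0029°
θ_3 = φ − θ_1 − θ_2 = 119.9986° (wrapped to (-180°,180°])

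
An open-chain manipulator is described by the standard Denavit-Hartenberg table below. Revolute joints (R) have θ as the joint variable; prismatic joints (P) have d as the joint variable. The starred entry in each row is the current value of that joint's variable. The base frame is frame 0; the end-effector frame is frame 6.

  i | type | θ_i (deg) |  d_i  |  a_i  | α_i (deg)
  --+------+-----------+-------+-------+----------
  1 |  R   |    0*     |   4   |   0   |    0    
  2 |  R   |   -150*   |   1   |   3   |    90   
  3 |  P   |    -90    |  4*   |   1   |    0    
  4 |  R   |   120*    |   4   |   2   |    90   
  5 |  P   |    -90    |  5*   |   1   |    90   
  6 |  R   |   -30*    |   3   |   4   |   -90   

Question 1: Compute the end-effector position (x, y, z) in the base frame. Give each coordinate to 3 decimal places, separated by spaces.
after link 1: o_1 = (0.0000, 0.0000, 4.0000)
after link 2: o_2 = (-2.5981, -1.5000, 5.0000)
after link 3: o_3 = (-4.5981, 1.9641, 4.0000)
after link 4: o_4 = (-8.0981, 4.5622, 5.0000)
after link 5: o_5 = (-9.7631, 2.4462, 0.6699)
after link 6: o_6 = (-4.9151, 1.2452, 0.9019)

-4.915 1.245 0.902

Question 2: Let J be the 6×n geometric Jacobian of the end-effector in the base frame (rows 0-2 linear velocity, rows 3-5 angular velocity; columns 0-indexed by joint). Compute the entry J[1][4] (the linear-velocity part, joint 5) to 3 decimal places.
prismatic axis z_4 = (-0.4330,-0.2500,-0.8660)
J_v[:, 4] = z_4; J_ω[:, 4] = (0,0,0)
entry J[1][4] = -0.2500

-0.250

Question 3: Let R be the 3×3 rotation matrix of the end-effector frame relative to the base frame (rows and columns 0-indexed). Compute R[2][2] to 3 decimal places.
-0.750

End-effector z-axis (col 2 of R) = (-0.1250,-0.6495,-0.7500)
R[2][2] = -0.7500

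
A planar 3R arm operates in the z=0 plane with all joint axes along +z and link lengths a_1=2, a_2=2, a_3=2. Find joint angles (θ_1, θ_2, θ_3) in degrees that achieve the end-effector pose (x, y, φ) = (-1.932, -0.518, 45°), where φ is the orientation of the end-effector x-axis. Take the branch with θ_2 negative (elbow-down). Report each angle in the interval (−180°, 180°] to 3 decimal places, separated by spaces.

wrist centre = target − a_3·(cos φ, sin φ) = (-3.3462, -1.9322)
cos θ_2 = (14.9306−2²−2²)/(2·2·2) = 0.8663; θ_2 = -29.9657° (elbow-down)
β = atan2(-1.9322,-3.3462) = -149.9965°; ψ = atan2(-0.9990,3.7326) = -14.9829°
θ_1 = β − ψ = -135.0136°
θ_3 = φ − θ_1 − θ_2 = -150.0207° (wrapped to (-180°,180°])

-135.014 -29.966 -150.021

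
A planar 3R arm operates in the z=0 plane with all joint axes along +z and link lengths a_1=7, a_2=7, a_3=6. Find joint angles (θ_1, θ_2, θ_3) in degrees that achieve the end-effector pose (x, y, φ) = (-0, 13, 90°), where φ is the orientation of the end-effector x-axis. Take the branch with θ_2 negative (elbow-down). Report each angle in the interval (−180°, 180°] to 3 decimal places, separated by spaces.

150.000 -120.000 60.000

wrist centre = target − a_3·(cos φ, sin φ) = (-0.0000, 7.0000)
cos θ_2 = (49.0000−7²−7²)/(2·7·7) = -0.5000; θ_2 = -120.0000° (elbow-down)
β = atan2(7.0000,-0.0000) = 90.0000°; ψ = atan2(-6.0622,3.5000) = -60.0000°
θ_1 = β − ψ = 150.0000°
θ_3 = φ − θ_1 − θ_2 = 60.0000° (wrapped to (-180°,180°])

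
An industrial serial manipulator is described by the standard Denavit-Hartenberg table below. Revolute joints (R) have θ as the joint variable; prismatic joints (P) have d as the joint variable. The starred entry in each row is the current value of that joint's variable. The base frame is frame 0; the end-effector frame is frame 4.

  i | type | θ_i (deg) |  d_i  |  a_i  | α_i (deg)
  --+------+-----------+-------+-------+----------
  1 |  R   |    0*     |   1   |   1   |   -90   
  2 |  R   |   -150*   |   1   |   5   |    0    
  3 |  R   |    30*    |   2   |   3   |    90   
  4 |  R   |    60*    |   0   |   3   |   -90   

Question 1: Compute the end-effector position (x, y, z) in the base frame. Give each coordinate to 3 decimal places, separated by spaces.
after link 1: o_1 = (1.0000, 0.0000, 1.0000)
after link 2: o_2 = (-3.3301, 1.0000, 3.5000)
after link 3: o_3 = (-4.8301, 3.0000, 6.0981)
after link 4: o_4 = (-5.5801, 5.5981, 7.3971)

-5.580 5.598 7.397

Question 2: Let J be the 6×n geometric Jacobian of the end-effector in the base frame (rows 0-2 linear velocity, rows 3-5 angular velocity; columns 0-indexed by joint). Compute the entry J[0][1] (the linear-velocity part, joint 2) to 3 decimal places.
axis z_1 = (0.0000,1.0000,0.0000); lever o_n−o_1 = (-6.5801,5.5981,6.3971)
cross product → J_v[:, 1] = (6.3971,-0.0000,6.5801)
J_ω[:, 1] = z_1
entry J[0][1] = 6.3971

6.397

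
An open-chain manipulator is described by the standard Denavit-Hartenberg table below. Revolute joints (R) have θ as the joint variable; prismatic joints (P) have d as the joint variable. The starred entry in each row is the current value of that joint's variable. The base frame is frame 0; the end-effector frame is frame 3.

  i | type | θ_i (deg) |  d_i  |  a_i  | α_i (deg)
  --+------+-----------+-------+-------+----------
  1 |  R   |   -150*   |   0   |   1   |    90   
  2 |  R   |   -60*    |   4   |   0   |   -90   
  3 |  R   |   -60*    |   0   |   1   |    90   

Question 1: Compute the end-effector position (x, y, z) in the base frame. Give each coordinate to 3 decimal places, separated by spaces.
-3.516 3.589 -0.433

after link 1: o_1 = (-0.8660, -0.5000, 0.0000)
after link 2: o_2 = (-2.8660, 2.9641, 0.0000)
after link 3: o_3 = (-3.5155, 3.5891, -0.4330)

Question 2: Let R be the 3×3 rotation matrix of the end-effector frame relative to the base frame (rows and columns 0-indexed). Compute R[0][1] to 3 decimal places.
-0.750

End-effector y-axis (col 1 of R) = (-0.7500,-0.4330,0.5000)
R[0][1] = -0.7500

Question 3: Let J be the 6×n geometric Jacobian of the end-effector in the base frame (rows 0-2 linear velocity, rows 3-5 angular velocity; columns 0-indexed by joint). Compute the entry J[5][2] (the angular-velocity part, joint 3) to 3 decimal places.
axis z_2 = (-0.7500,-0.4330,0.5000); lever o_n−o_2 = (-0.6495,0.6250,-0.4330)
cross product → J_v[:, 2] = (-0.1250,-0.6495,-0.7500)
J_ω[:, 2] = z_2
entry J[5][2] = 0.5000

0.500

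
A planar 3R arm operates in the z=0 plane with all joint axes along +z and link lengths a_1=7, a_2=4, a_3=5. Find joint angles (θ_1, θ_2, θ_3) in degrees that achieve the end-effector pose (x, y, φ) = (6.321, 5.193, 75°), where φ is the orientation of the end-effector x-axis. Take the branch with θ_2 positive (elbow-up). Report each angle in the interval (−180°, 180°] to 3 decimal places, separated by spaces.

wrist centre = target − a_3·(cos φ, sin φ) = (5.0269, 0.3634)
cos θ_2 = (25.4018−7²−4²)/(2·7·4) = -0.7071; θ_2 = 135.0003° (elbow-up)
β = atan2(0.3634,5.0269) = 4.1344°; ψ = atan2(2.8284,4.1716) = 34.1382°
θ_1 = β − ψ = -30.0037°
θ_3 = φ − θ_1 − θ_2 = -29.9966° (wrapped to (-180°,180°])

-30.004 135.000 -29.997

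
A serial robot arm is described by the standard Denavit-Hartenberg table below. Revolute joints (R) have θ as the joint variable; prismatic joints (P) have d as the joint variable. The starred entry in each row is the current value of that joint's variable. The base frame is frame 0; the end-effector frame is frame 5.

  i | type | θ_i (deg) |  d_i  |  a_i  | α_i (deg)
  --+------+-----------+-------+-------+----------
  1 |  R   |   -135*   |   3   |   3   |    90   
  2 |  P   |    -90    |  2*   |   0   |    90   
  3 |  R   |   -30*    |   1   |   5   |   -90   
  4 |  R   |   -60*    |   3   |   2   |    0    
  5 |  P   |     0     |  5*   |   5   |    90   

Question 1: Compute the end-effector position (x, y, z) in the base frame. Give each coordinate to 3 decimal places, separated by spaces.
after link 1: o_1 = (-2.1213, -2.1213, 3.0000)
after link 2: o_2 = (-3.5355, -0.7071, 3.0000)
after link 3: o_3 = (-1.0607, -1.7678, -1.3301)
after link 4: o_4 = (-1.3195, 0.9405, -3.6962)
after link 5: o_5 = (-0.4356, 6.1804, -8.3612)

-0.436 6.180 -8.361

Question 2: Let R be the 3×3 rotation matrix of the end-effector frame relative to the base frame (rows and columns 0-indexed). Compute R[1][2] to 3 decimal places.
0.660

End-effector z-axis (col 2 of R) = (0.0474,0.6597,0.7500)
R[1][2] = 0.6597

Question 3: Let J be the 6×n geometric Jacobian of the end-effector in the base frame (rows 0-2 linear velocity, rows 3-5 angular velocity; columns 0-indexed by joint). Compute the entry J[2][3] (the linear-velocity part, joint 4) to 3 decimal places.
axis z_3 = (-0.6124,0.6124,-0.5000); lever o_n−o_3 = (0.6251,7.9481,-7.0311)
cross product → J_v[:, 3] = (-0.3316,-4.6182,-5.2500)
J_ω[:, 3] = z_3
entry J[2][3] = -5.2500

-5.250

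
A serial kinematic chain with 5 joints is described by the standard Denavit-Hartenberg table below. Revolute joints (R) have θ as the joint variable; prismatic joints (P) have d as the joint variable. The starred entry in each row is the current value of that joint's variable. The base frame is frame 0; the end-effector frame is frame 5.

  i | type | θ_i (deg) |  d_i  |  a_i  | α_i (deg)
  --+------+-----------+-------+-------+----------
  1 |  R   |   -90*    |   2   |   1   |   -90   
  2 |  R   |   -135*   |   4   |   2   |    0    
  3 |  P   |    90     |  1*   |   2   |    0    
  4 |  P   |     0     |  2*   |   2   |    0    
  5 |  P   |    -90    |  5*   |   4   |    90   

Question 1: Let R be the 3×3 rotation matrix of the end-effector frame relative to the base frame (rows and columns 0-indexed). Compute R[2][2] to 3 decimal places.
End-effector z-axis (col 2 of R) = (0.0000,0.7071,-0.7071)
R[2][2] = -0.7071

-0.707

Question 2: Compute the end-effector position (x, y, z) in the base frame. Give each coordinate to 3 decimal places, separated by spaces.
after link 1: o_1 = (0.0000, -1.0000, 2.0000)
after link 2: o_2 = (4.0000, 0.4142, 3.4142)
after link 3: o_3 = (5.0000, -1.0000, 4.8284)
after link 4: o_4 = (7.0000, -2.4142, 6.2426)
after link 5: o_5 = (12.0000, 0.4142, 9.0711)

12.000 0.414 9.071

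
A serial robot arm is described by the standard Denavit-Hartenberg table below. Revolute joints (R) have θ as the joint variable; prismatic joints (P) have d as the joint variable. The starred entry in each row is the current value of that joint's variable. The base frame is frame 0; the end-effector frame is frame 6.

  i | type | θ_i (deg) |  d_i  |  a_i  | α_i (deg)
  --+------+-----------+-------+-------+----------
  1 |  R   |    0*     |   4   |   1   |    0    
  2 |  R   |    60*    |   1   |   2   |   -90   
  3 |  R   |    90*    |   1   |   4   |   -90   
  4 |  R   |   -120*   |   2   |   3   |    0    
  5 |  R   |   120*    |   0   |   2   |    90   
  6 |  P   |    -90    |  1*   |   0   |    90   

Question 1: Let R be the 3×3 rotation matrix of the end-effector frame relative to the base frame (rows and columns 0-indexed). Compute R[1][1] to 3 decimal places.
End-effector y-axis (col 1 of R) = (-0.8660,0.5000,-0.0000)
R[1][1] = 0.5000

0.500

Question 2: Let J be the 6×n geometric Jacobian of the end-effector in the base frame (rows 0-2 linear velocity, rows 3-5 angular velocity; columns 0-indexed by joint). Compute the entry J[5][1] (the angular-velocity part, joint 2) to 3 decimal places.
axis z_1 = (0.0000,0.0000,1.0000); lever o_n−o_1 = (-3.9821,2.2990,-3.5000)
cross product → J_v[:, 1] = (-2.2990,-3.9821,0.0000)
J_ω[:, 1] = z_1
entry J[5][1] = 1.0000

1.000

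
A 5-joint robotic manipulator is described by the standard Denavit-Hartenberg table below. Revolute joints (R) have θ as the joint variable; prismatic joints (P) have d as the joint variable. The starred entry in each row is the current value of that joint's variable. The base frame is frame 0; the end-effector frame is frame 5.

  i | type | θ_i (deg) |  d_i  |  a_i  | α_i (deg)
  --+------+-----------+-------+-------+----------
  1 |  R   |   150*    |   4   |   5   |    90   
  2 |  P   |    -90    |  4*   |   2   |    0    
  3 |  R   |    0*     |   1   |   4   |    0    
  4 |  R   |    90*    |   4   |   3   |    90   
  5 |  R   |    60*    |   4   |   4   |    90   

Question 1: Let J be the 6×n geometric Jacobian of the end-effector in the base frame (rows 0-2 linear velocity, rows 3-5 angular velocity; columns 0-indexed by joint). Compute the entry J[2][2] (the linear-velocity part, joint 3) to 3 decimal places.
axis z_2 = (0.5000,0.8660,0.0000); lever o_n−o_2 = (-0.0981,9.8301,-8.0000)
cross product → J_v[:, 2] = (-6.9282,4.0000,5.0000)
J_ω[:, 2] = z_2
entry J[2][2] = 5.0000

5.000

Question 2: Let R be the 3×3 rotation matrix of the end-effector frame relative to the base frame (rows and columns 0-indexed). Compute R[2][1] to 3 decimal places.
-1.000

End-effector y-axis (col 1 of R) = (0.0000,0.0000,-1.0000)
R[2][1] = -1.0000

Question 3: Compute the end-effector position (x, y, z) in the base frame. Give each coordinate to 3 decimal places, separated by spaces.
-2.428 15.794 -6.000

after link 1: o_1 = (-4.3301, 2.5000, 4.0000)
after link 2: o_2 = (-2.3301, 5.9641, 2.0000)
after link 3: o_3 = (-1.8301, 6.8301, -2.0000)
after link 4: o_4 = (-2.4282, 11.7942, -2.0000)
after link 5: o_5 = (-2.4282, 15.7942, -6.0000)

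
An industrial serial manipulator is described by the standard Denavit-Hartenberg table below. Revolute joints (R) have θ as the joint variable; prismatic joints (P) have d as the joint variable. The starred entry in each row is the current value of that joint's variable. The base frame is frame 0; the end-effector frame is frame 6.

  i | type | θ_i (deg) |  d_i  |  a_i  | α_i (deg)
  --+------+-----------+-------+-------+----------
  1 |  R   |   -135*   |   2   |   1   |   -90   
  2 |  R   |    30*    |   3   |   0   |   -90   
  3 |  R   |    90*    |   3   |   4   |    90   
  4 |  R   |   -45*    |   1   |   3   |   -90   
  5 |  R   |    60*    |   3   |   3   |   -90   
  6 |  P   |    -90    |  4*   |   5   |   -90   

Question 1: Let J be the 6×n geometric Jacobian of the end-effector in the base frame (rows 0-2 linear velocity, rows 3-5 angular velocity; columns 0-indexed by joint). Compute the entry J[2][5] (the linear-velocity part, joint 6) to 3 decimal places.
prismatic axis z_5 = (0.9557,0.0897,-0.2803)
J_v[:, 5] = z_5; J_ω[:, 5] = (0,0,0)
entry J[2][5] = -0.2803

-0.280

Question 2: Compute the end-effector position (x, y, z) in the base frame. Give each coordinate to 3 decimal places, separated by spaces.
after link 1: o_1 = (-0.7071, -0.7071, 2.0000)
after link 2: o_2 = (1.4142, -2.8284, 2.0000)
after link 3: o_3 = (-0.3536, 1.0607, -0.5981)
after link 4: o_4 = (-3.2159, 1.1983, 0.7390)
after link 5: o_5 = (-3.4999, 5.4143, 1.1195)
after link 6: o_6 = (-0.9271, 9.5230, -3.0637)

-0.927 9.523 -3.064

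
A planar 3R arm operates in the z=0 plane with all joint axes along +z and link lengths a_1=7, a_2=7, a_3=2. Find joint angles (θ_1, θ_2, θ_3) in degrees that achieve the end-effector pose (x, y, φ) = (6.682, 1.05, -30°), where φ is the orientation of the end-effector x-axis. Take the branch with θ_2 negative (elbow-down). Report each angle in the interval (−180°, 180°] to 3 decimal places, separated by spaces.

wrist centre = target − a_3·(cos φ, sin φ) = (4.9499, 2.0500)
cos θ_2 = (28.7045−7²−7²)/(2·7·7) = -0.7071; θ_2 = -134.9992° (elbow-down)
β = atan2(2.0500,4.9499) = 22.4967°; ψ = atan2(-4.9498,2.0503) = -67.4996°
θ_1 = β − ψ = 89.9963°
θ_3 = φ − θ_1 − θ_2 = 15.0029° (wrapped to (-180°,180°])

89.996 -134.999 15.003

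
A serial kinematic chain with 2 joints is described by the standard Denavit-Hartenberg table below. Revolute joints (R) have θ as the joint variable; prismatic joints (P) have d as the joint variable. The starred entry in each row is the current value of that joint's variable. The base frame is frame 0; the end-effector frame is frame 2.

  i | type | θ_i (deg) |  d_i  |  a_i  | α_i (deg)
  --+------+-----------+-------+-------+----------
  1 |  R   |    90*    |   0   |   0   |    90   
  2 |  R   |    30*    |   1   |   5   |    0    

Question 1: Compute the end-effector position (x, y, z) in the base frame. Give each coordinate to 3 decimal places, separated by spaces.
after link 1: o_1 = (0.0000, 0.0000, 0.0000)
after link 2: o_2 = (1.0000, 4.3301, 2.5000)

1.000 4.330 2.500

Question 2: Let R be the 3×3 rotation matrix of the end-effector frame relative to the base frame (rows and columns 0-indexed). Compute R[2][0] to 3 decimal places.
End-effector x-axis (col 0 of R) = (0.0000,0.8660,0.5000)
R[2][0] = 0.5000

0.500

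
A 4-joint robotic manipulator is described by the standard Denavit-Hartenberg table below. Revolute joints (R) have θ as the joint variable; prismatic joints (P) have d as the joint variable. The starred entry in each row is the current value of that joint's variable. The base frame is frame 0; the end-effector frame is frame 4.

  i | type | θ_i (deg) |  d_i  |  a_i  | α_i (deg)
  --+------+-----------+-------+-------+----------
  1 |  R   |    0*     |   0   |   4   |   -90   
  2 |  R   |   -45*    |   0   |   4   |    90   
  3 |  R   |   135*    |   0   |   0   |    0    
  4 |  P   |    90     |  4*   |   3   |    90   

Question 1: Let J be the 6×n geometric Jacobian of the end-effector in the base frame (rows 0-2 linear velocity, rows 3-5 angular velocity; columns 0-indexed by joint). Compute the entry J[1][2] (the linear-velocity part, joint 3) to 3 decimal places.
axis z_2 = (-0.7071,0.0000,0.7071); lever o_n−o_2 = (-4.3284,-2.1213,1.3284)
cross product → J_v[:, 2] = (1.5000,-2.1213,1.5000)
J_ω[:, 2] = z_2
entry J[1][2] = -2.1213

-2.121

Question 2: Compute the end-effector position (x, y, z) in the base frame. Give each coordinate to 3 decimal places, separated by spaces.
after link 1: o_1 = (4.0000, 0.0000, 0.0000)
after link 2: o_2 = (6.8284, -0.0000, 2.8284)
after link 3: o_3 = (6.8284, -0.0000, 2.8284)
after link 4: o_4 = (2.5000, -2.1213, 4.1569)

2.500 -2.121 4.157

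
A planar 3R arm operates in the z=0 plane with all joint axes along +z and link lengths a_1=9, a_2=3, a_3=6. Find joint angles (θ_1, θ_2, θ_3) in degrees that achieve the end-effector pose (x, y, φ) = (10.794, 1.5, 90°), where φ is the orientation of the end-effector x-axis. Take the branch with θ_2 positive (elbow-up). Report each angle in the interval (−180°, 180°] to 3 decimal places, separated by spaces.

wrist centre = target − a_3·(cos φ, sin φ) = (10.7940, -4.5000)
cos θ_2 = (136.7604−9²−3²)/(2·9·3) = 0.8659; θ_2 = 30.0105° (elbow-up)
β = atan2(-4.5000,10.7940) = -22.6312°; ψ = atan2(1.5005,11.5978) = 7.3717°
θ_1 = β − ψ = -30.0029°
θ_3 = φ − θ_1 − θ_2 = 89.9924° (wrapped to (-180°,180°])

-30.003 30.010 89.992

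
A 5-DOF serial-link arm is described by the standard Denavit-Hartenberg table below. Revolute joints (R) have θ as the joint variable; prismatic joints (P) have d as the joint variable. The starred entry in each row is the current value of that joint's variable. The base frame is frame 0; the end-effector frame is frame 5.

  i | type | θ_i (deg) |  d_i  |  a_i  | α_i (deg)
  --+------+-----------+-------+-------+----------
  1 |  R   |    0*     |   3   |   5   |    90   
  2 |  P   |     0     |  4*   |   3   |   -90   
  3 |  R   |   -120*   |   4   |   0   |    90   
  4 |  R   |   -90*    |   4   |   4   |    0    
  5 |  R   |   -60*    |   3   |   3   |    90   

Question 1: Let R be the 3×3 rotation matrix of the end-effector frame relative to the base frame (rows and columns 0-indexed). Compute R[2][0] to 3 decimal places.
End-effector x-axis (col 0 of R) = (0.4330,0.7500,-0.5000)
R[2][0] = -0.5000

-0.500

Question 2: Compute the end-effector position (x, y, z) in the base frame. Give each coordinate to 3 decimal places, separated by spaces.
after link 1: o_1 = (5.0000, 0.0000, 3.0000)
after link 2: o_2 = (8.0000, -4.0000, 3.0000)
after link 3: o_3 = (8.0000, -4.0000, 7.0000)
after link 4: o_4 = (4.5359, -2.0000, 3.0000)
after link 5: o_5 = (3.2369, 1.7500, 1.5000)

3.237 1.750 1.500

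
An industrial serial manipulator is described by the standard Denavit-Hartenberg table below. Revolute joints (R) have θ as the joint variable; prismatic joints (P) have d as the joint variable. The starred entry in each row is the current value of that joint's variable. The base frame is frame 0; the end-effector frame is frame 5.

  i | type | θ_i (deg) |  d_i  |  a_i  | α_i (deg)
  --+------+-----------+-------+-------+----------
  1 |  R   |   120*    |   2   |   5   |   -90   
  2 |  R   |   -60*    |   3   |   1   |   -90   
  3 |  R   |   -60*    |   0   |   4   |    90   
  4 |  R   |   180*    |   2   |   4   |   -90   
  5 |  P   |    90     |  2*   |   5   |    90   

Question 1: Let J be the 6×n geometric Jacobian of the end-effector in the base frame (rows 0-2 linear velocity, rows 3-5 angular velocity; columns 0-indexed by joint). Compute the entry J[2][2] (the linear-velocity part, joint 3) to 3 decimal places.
axis z_2 = (-0.4330,0.7500,-0.5000); lever o_n−o_2 = (1.5155,0.3750,3.2500)
cross product → J_v[:, 2] = (2.6250,0.6495,-1.2990)
J_ω[:, 2] = z_2
entry J[2][2] = -1.2990

-1.299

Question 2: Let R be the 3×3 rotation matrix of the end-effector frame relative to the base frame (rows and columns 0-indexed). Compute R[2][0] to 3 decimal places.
0.750

End-effector x-axis (col 0 of R) = (0.2165,0.6250,0.7500)
R[2][0] = 0.7500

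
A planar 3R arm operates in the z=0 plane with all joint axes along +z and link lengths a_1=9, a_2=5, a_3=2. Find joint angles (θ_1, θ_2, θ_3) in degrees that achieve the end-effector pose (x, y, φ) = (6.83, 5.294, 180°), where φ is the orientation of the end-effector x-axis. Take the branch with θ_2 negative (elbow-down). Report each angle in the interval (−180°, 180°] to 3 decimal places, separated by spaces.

60.000 -90.003 -149.997

wrist centre = target − a_3·(cos φ, sin φ) = (8.8300, 5.2940)
cos θ_2 = (105.9953−9²−5²)/(2·9·5) = -0.0001; θ_2 = -90.0030° (elbow-down)
β = atan2(5.2940,8.8300) = 30.9447°; ψ = atan2(-5.0000,8.9997) = -29.0553°
θ_1 = β − ψ = 60.0000°
θ_3 = φ − θ_1 − θ_2 = -149.9970° (wrapped to (-180°,180°])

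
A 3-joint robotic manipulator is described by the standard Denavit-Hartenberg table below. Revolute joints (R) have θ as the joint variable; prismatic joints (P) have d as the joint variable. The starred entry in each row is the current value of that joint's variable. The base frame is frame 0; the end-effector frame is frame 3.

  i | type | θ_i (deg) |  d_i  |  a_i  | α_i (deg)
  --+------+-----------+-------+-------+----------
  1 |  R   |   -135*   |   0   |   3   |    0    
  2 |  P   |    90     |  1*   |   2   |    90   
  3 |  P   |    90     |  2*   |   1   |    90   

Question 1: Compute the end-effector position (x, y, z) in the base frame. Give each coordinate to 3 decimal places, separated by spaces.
-2.121 -4.950 2.000

after link 1: o_1 = (-2.1213, -2.1213, 0.0000)
after link 2: o_2 = (-0.7071, -3.5355, 1.0000)
after link 3: o_3 = (-2.1213, -4.9497, 2.0000)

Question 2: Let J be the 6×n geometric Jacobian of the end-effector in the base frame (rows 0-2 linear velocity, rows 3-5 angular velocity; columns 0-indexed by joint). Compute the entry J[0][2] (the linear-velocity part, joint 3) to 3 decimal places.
-0.707

prismatic axis z_2 = (-0.7071,-0.7071,0.0000)
J_v[:, 2] = z_2; J_ω[:, 2] = (0,0,0)
entry J[0][2] = -0.7071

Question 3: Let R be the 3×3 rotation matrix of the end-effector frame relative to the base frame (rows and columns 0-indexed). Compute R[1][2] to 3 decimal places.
End-effector z-axis (col 2 of R) = (0.7071,-0.7071,-0.0000)
R[1][2] = -0.7071

-0.707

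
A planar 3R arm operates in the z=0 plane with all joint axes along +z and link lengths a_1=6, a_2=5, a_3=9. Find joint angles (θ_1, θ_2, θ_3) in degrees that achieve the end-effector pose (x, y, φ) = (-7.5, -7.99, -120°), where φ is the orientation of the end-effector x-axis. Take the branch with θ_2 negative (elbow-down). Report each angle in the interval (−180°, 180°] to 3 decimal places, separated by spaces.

-120.007 -150.000 150.008

wrist centre = target − a_3·(cos φ, sin φ) = (-3.0000, -0.1958)
cos θ_2 = (9.0383−6²−5²)/(2·6·5) = -0.8660; θ_2 = -150.0003° (elbow-down)
β = atan2(-0.1958,-3.0000) = -176.2663°; ψ = atan2(-2.5000,1.6699) = -56.2591°
θ_1 = β − ψ = -120.0073°
θ_3 = φ − θ_1 − θ_2 = 150.0076° (wrapped to (-180°,180°])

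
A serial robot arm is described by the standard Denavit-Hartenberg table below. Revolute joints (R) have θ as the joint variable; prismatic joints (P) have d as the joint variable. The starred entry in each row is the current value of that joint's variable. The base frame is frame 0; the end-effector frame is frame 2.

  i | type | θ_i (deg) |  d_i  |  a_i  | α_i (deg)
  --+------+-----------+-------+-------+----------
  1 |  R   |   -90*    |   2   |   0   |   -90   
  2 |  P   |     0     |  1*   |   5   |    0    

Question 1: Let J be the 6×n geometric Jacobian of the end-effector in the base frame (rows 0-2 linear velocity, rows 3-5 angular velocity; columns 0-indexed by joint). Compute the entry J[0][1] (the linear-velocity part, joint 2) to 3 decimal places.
prismatic axis z_1 = (1.0000,0.0000,0.0000)
J_v[:, 1] = z_1; J_ω[:, 1] = (0,0,0)
entry J[0][1] = 1.0000

1.000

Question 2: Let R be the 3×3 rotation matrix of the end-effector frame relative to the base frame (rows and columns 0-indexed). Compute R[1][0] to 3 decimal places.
End-effector x-axis (col 0 of R) = (0.0000,-1.0000,0.0000)
R[1][0] = -1.0000

-1.000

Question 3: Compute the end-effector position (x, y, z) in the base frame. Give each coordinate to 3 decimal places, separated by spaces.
1.000 -5.000 2.000

after link 1: o_1 = (0.0000, 0.0000, 2.0000)
after link 2: o_2 = (1.0000, -5.0000, 2.0000)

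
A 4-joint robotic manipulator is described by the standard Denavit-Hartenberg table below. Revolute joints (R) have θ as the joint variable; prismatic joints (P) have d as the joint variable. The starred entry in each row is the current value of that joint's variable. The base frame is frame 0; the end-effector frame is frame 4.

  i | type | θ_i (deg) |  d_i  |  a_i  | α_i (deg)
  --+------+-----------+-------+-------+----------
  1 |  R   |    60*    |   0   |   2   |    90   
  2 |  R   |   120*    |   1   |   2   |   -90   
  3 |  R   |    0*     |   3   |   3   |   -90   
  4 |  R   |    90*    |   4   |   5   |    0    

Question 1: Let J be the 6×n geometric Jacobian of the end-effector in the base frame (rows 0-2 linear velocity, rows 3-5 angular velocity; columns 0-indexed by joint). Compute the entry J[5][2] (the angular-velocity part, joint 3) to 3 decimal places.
-0.500

axis z_2 = (-0.4330,-0.7500,-0.5000); lever o_n−o_2 = (-3.3481,2.2010,3.5981)
cross product → J_v[:, 2] = (-1.5981,3.2321,-3.4641)
J_ω[:, 2] = z_2
entry J[5][2] = -0.5000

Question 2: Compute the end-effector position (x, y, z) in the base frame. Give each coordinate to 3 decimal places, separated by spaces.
-1.982 2.567 5.330

after link 1: o_1 = (1.0000, 1.7321, 0.0000)
after link 2: o_2 = (1.3660, 0.3660, 1.7321)
after link 3: o_3 = (-0.6830, -3.1830, 2.8301)
after link 4: o_4 = (-1.9821, 2.5670, 5.3301)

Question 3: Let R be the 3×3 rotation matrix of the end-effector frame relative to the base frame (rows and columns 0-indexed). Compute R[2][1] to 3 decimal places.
-0.866

End-effector y-axis (col 1 of R) = (0.2500,0.4330,-0.8660)
R[2][1] = -0.8660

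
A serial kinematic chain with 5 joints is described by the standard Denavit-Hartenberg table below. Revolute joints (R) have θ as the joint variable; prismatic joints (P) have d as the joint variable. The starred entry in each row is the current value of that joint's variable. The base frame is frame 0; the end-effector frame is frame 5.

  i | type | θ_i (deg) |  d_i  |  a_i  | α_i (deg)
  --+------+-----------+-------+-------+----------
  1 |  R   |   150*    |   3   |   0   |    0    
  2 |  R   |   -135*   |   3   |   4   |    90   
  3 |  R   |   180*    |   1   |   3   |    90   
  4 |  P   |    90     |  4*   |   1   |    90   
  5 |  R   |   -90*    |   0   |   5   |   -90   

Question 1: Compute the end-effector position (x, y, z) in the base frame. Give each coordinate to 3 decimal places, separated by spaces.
after link 1: o_1 = (0.0000, 0.0000, 3.0000)
after link 2: o_2 = (3.8637, 1.0353, 6.0000)
after link 3: o_3 = (1.2247, -0.7071, 6.0000)
after link 4: o_4 = (1.4836, -1.6730, 10.0000)
after link 5: o_5 = (1.4836, -1.6730, 5.0000)

1.484 -1.673 5.000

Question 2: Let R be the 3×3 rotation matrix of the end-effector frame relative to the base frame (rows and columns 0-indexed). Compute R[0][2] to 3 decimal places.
End-effector z-axis (col 2 of R) = (0.2588,-0.9659,0.0000)
R[0][2] = 0.2588

0.259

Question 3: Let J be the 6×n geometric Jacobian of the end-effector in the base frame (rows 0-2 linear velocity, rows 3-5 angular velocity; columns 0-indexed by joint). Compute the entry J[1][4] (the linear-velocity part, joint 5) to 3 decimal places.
axis z_4 = (-0.9659,-0.2588,0.0000); lever o_n−o_4 = (-0.0000,-0.0000,-5.0000)
cross product → J_v[:, 4] = (1.2941,-4.8296,0.0000)
J_ω[:, 4] = z_4
entry J[1][4] = -4.8296

-4.830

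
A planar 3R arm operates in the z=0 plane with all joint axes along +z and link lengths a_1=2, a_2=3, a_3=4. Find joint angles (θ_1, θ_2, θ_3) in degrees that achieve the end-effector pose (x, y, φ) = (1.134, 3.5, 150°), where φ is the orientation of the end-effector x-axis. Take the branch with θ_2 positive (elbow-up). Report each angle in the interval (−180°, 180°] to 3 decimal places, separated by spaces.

0.001 29.998 120.001

wrist centre = target − a_3·(cos φ, sin φ) = (4.5981, 1.5000)
cos θ_2 = (23.3925−2²−3²)/(2·2·3) = 0.8660; θ_2 = 29.9978° (elbow-up)
β = atan2(1.5000,4.5981) = 18.0674°; ψ = atan2(1.4999,4.5981) = 18.0662°
θ_1 = β − ψ = 0.0013°
θ_3 = φ − θ_1 − θ_2 = 120.0010° (wrapped to (-180°,180°])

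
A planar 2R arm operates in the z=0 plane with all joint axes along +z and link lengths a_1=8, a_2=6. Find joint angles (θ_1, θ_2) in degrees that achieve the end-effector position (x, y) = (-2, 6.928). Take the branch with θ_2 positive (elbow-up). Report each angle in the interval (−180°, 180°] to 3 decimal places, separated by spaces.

60.000 120.002

cos θ_2 = (51.9972−8²−6²)/(2·8·6) = -0.5000; θ_2 = 120.0019° (elbow-up)
β = atan2(6.9280,-2.0000) = 106.1026°; ψ = atan2(5.1961,4.9998) = 46.1026°
θ_1 = β − ψ = 60.0000°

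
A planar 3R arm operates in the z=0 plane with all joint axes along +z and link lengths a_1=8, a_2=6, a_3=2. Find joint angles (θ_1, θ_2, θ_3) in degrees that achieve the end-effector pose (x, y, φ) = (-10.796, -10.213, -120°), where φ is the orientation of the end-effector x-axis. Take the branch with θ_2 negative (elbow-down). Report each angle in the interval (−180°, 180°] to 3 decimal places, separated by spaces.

wrist centre = target − a_3·(cos φ, sin φ) = (-9.7960, -8.4809)
cos θ_2 = (167.8881−8²−6²)/(2·8·6) = 0.7072; θ_2 = -44.9951° (elbow-down)
β = atan2(-8.4809,-9.7960) = -139.1154°; ψ = atan2(-4.2423,12.2430) = -19.1115°
θ_1 = β − ψ = -120.0039°
θ_3 = φ − θ_1 − θ_2 = 44.9990° (wrapped to (-180°,180°])

-120.004 -44.995 44.999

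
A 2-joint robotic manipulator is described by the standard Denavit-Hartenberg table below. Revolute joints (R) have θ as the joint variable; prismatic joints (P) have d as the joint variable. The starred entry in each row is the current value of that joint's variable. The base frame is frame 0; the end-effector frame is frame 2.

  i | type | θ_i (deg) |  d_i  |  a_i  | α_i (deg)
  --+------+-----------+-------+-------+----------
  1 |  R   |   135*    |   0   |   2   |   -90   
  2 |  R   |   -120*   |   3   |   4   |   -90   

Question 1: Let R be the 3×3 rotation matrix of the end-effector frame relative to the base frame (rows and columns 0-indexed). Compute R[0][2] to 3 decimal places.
End-effector z-axis (col 2 of R) = (-0.6124,0.6124,0.5000)
R[0][2] = -0.6124

-0.612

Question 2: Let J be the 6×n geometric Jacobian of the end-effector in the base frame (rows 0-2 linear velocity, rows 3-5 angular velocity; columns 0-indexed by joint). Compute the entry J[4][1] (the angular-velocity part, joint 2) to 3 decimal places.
axis z_1 = (-0.7071,-0.7071,0.0000); lever o_n−o_1 = (-0.7071,-3.5355,3.4641)
cross product → J_v[:, 1] = (-2.4495,2.4495,2.0000)
J_ω[:, 1] = z_1
entry J[4][1] = -0.7071

-0.707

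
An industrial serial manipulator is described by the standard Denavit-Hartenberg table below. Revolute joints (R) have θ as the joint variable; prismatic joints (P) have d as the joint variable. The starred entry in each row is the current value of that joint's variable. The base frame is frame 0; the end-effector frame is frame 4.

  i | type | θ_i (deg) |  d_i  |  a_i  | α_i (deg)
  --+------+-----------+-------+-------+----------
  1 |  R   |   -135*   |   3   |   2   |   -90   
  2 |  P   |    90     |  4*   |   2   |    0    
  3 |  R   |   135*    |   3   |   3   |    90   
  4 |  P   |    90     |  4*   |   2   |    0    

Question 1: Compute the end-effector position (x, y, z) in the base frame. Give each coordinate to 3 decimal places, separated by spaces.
8.450 -4.278 0.293

after link 1: o_1 = (-1.4142, -1.4142, 3.0000)
after link 2: o_2 = (1.4142, -4.2426, 1.0000)
after link 3: o_3 = (5.0355, -4.8640, 3.1213)
after link 4: o_4 = (8.4497, -4.2782, 0.2929)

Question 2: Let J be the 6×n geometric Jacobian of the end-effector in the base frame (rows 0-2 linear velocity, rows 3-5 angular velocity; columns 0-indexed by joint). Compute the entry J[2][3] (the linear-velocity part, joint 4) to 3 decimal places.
-0.707

prismatic axis z_3 = (0.5000,0.5000,-0.7071)
J_v[:, 3] = z_3; J_ω[:, 3] = (0,0,0)
entry J[2][3] = -0.7071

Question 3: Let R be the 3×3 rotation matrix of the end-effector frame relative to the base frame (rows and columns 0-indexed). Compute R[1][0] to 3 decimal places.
End-effector x-axis (col 0 of R) = (0.7071,-0.7071,0.0000)
R[1][0] = -0.7071

-0.707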